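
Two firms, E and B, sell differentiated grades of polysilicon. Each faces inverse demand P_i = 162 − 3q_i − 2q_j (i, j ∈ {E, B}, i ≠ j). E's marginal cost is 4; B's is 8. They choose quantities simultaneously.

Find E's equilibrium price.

64

Firm E's profit: π = q_E(162 − 3q_E − 2q_B) − 4q_E.
∂π/∂q_E = 158 − 6q_E − 2q_B = 0 ⇒ q_E = 79/3 − (1/3)q_B.
Similarly q_B = 77/3 − (1/3)q_E.
Substituting the second reaction function into the first: q_E = 79/3 − (1/3)(77/3 − (1/3)q_E), which gives (8/9)q_E = 160/9 ⇒ q_E = 20.
Then q_B = 77/3 − (1/3)·20 = 19.
P_E = 162 − 3·20 − 2·19 = 64.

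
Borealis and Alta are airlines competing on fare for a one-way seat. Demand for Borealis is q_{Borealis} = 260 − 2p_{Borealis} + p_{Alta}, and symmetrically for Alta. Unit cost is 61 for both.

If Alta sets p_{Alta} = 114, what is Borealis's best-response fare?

Borealis's profit: π = (p_{Borealis} − 61)(260 − 2p_{Borealis} + p_{Alta}).
∂π/∂p_{Borealis} = 382 − 4p_{Borealis} + p_{Alta} = 0 ⇒ p_{Borealis} = 95.5 + 0.25p_{Alta}.
At p_{Alta} = 114: p_{Borealis} = 95.5 + 0.25·114 = 124.

124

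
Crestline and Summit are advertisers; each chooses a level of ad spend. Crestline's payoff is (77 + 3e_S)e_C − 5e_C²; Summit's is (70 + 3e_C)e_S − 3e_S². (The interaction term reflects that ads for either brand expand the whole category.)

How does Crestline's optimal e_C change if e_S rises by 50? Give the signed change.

Expanding Crestline's payoff: 77e_C + 3e_Se_C − 5e_C².
∂π/∂e_C = 77 + 3e_S − 10e_C = 0, so e_C = 7.7 + 0.3e_S.
The reaction-function slope is 0.3, so a 50-unit rise in e_S moves e_C by 0.3 × 50 = 15. Crestline's best response rises — the actions are strategic complements.

15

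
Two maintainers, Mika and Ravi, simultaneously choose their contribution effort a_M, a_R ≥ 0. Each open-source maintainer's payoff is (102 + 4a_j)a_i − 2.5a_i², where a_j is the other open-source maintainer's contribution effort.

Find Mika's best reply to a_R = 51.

61.2

Mika's payoff is (102 + 4a_R)a_M − 2.5a_M².
∂π/∂a_M = 102 + 4a_R − 5a_M = 0, so a_M = 20.4 + 0.8a_R.
At a_R = 51: a_M = 20.4 + 0.8·51 = 61.2.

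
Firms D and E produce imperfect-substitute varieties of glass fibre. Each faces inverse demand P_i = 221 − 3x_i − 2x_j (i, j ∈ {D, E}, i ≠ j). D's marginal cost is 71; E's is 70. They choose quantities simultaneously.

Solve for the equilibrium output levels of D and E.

Firm D's profit: π = x_D(221 − 3x_D − 2x_E) − 71x_D.
∂π/∂x_D = 150 − 6x_D − 2x_E = 0 ⇒ x_D = 25 − (1/3)x_E.
Similarly x_E = 151/6 − (1/3)x_D.
Plugging x_E into D's best response: x_D = 25 − (1/3)(151/6 − (1/3)x_D) ⇒ (8/9)x_D = 299/18, so x_D = 18.6875.
Then x_E = 151/6 − (1/3)·18.6875 = 18.9375.

18.6875, 18.9375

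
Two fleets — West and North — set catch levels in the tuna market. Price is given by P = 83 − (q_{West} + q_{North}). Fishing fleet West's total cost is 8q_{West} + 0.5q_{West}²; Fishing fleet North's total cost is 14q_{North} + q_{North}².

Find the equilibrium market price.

50

Fishing fleet West's profit: π = q_{West}(83 − (q_{West} + q_{North})) − 8q_{West} − 0.5q_{West}².
∂π/∂q_{West} = 75 − 3q_{West} − q_{North} = 0, so q_{West} = 25 − (1/3)q_{North}.
For North: ∂π/∂q_{North} = 69 − 4q_{North} − q_{West} = 0 ⇒ q_{North} = 17.25 − 0.25q_{West}.
Plugging q_{North} into West's best response: q_{West} = 25 − (1/3)(17.25 − 0.25q_{West}) ⇒ (11/12)q_{West} = 19.25, so q_{West} = 21.
Then q_{North} = 17.25 − 0.25·21 = 12.
Equilibrium price: P = 83 − 33 = 50.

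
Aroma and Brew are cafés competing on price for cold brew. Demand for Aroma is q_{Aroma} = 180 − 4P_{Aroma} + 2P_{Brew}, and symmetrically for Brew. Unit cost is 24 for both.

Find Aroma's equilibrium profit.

Aroma's profit: π = (P_{Aroma} − 24)(180 − 4P_{Aroma} + 2P_{Brew}).
∂π/∂P_{Aroma} = 276 − 8P_{Aroma} + 2P_{Brew} = 0 ⇒ P_{Aroma} = 34.5 + 0.25P_{Brew}.
Setting P_{Aroma} = P_{Brew} in the reaction function: P_{Aroma} = 34.5 + 0.25P_{Aroma}, so P_{Aroma} = 34.5 / 0.75 = 46.
q_{Aroma} = 180 − 4·46 + 2·46 = 88.
Profit = (46 − 24)·88 = 1936.

1936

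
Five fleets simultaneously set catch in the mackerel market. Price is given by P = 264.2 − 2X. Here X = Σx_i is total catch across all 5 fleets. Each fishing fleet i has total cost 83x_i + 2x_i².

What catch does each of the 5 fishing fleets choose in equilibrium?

11.325

A representative fishing fleet's profit is π_i = x_i(264.2 − 2X) − 83x_i − 2x_i², with X = x_i + Σ_{j≠i} x_j.
First-order condition: 181.2 − 8x_i − 2Σ_{j≠i} x_j = 0.
In a symmetric equilibrium every fishing fleet chooses the same x, so Σ_{j≠i} x_j = 4x. The condition becomes 181.2 − 16x = 0, giving x = 181.2/16 = 11.325.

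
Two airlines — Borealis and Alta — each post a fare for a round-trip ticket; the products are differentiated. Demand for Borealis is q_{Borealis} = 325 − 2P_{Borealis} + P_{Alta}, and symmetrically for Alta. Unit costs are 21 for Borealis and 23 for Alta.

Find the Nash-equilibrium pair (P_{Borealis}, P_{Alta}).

Borealis's profit: π = (P_{Borealis} − 21)(325 − 2P_{Borealis} + P_{Alta}).
∂π/∂P_{Borealis} = 367 − 4P_{Borealis} + P_{Alta} = 0 ⇒ P_{Borealis} = 91.75 + 0.25P_{Alta}.
Similarly P_{Alta} = 92.75 + 0.25P_{Borealis}.
Solving the two reaction functions simultaneously: (1 − (0.25)(0.25))P_{Borealis} = 91.75 + 0.25·92.75, so 0.9375P_{Borealis} = 114.9375 and P_{Borealis} = 122.6.
Then P_{Alta} = 92.75 + 0.25·122.6 = 123.4.

122.6, 123.4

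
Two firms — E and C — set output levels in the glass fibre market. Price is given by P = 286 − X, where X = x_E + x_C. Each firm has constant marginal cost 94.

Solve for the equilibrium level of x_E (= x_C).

Firm E's profit: π = x_E(286 − (x_E + x_C)) − 94x_E.
∂π/∂x_E = 192 − 2x_E − x_C = 0, so x_E = 96 − 0.5x_C.
Setting x_E = x_C in the reaction function: x_E = 96 − 0.5x_E, so x_E = 96 / 1.5 = 64.

64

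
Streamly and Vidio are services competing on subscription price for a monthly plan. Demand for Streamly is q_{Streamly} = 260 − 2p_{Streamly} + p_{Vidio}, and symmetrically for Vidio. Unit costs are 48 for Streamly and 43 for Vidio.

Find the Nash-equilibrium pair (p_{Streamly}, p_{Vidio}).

Streamly's profit: π = (p_{Streamly} − 48)(260 − 2p_{Streamly} + p_{Vidio}).
∂π/∂p_{Streamly} = 356 − 4p_{Streamly} + p_{Vidio} = 0 ⇒ p_{Streamly} = 89 + 0.25p_{Vidio}.
Similarly p_{Vidio} = 86.5 + 0.25p_{Streamly}.
Substituting the second reaction function into the first: p_{Streamly} = 89 + 0.25(86.5 + 0.25p_{Streamly}), which gives 0.9375p_{Streamly} = 110.625 ⇒ p_{Streamly} = 118.
Then p_{Vidio} = 86.5 + 0.25·118 = 116.

118, 116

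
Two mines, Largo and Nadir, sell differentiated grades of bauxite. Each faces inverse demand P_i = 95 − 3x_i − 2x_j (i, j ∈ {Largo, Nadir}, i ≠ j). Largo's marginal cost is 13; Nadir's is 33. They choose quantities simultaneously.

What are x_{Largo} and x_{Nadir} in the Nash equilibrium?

11.5, 6.5

Mine Largo's profit: π = x_{Largo}(95 − 3x_{Largo} − 2x_{Nadir}) − 13x_{Largo}.
∂π/∂x_{Largo} = 82 − 6x_{Largo} − 2x_{Nadir} = 0 ⇒ x_{Largo} = 41/3 − (1/3)x_{Nadir}.
Similarly x_{Nadir} = 31/3 − (1/3)x_{Largo}.
Substituting the second reaction function into the first: x_{Largo} = 41/3 − (1/3)(31/3 − (1/3)x_{Largo}), which gives (8/9)x_{Largo} = 92/9 ⇒ x_{Largo} = 11.5.
Then x_{Nadir} = 31/3 − (1/3)·11.5 = 6.5.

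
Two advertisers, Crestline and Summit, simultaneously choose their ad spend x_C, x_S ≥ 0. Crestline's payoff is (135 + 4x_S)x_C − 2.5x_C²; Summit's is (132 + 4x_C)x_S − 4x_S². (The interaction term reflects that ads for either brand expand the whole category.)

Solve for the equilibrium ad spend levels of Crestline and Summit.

67, 50

Expanding Crestline's payoff: 135x_C + 4x_Sx_C − 2.5x_C².
∂π/∂x_C = 135 + 4x_S − 5x_C = 0, so x_C = 27 + 0.8x_S.
Likewise for Summit: x_S = 16.5 + 0.5x_C.
Plugging x_S into Crestline's best response: x_C = 27 + 0.8(16.5 + 0.5x_C) ⇒ 0.6x_C = 40.2, so x_C = 67.
Then x_S = 16.5 + 0.5·67 = 50.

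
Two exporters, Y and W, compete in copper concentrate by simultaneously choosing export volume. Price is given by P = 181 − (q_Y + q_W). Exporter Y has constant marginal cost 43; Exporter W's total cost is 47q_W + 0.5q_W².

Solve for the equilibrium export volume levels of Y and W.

Exporter Y's profit: π = q_Y(181 − (q_Y + q_W)) − 43q_Y.
∂π/∂q_Y = 138 − 2q_Y − q_W = 0, so q_Y = 69 − 0.5q_W.
For W: ∂π/∂q_W = 134 − 3q_W − q_Y = 0 ⇒ q_W = 134/3 − (1/3)q_Y.
Substituting the second reaction function into the first: q_Y = 69 − 0.5(134/3 − (1/3)q_Y), which gives (5/6)q_Y = 140/3 ⇒ q_Y = 56.
Then q_W = 134/3 − (1/3)·56 = 26.

56, 26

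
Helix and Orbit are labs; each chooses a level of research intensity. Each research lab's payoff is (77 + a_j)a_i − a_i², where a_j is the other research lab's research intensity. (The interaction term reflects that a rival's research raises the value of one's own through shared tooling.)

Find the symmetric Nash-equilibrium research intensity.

77

Helix's payoff is (77 + a_O)a_H − a_H².
∂π/∂a_H = 77 + a_O − 2a_H = 0, so a_H = 38.5 + 0.5a_O.
Setting a_H = a_O in the reaction function: a_H = 38.5 + 0.5a_H, so a_H = 38.5 / 0.5 = 77.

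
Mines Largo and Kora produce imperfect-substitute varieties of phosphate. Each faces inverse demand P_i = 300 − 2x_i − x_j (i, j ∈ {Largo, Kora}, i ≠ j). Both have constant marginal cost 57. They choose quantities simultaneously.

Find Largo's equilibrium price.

Mine Largo's profit: π = x_{Largo}(300 − 2x_{Largo} − x_{Kora}) − 57x_{Largo}.
∂π/∂x_{Largo} = 243 − 4x_{Largo} − x_{Kora} = 0 ⇒ x_{Largo} = 60.75 − 0.25x_{Kora}.
Setting x_{Largo} = x_{Kora} in the reaction function: x_{Largo} = 60.75 − 0.25x_{Largo}, so x_{Largo} = 60.75 / 1.25 = 48.6.
P_{Largo} = 300 − 2·48.6 − 48.6 = 154.2.

154.2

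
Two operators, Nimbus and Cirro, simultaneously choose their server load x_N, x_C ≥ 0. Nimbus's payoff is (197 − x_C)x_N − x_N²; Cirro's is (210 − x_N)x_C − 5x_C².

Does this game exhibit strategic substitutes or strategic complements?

Expanding Nimbus's payoff: 197x_N − x_Cx_N − x_N².
∂π/∂x_N = 197 − x_C − 2x_N = 0, so x_N = 98.5 − 0.5x_C.
The best-response slope dx_N/dx_C = −0.5 < 0: the reaction function is downward-sloping, so the choices are strategic substitutes.

strategic substitutes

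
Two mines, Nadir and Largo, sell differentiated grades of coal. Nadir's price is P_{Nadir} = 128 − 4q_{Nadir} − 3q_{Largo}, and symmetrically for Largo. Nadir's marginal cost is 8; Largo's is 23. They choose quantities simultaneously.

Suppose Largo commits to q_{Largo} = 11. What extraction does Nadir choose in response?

10.875

Mine Nadir's profit: π = q_{Nadir}(128 − 4q_{Nadir} − 3q_{Largo}) − 8q_{Nadir}.
∂π/∂q_{Nadir} = 120 − 8q_{Nadir} − 3q_{Largo} = 0 ⇒ q_{Nadir} = 15 − 0.375q_{Largo}.
At q_{Largo} = 11: q_{Nadir} = 15 − 0.375·11 = 10.875.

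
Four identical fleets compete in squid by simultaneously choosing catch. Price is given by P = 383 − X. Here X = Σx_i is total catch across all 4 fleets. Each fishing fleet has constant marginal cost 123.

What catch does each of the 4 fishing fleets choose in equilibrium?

52

A representative fishing fleet's profit is π_i = x_i(383 − X) − 123x_i, with X = x_i + Σ_{j≠i} x_j.
First-order condition: 260 − 2x_i − Σ_{j≠i} x_j = 0.
In a symmetric equilibrium every fishing fleet chooses the same x, so Σ_{j≠i} x_j = 3x. The condition becomes 260 − 5x = 0, giving x = 260/5 = 52.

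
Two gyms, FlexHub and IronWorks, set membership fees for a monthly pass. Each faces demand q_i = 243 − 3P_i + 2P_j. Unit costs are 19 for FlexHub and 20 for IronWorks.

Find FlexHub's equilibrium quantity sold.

168.5625

FlexHub's profit: π = (P_{FlexHub} − 19)(243 − 3P_{FlexHub} + 2P_{IronWorks}).
∂π/∂P_{FlexHub} = 300 − 6P_{FlexHub} + 2P_{IronWorks} = 0 ⇒ P_{FlexHub} = 50 + (1/3)P_{IronWorks}.
Similarly P_{IronWorks} = 50.5 + (1/3)P_{FlexHub}.
Substituting the second reaction function into the first: P_{FlexHub} = 50 + (1/3)(50.5 + (1/3)P_{FlexHub}), which gives (8/9)P_{FlexHub} = 401/6 ⇒ P_{FlexHub} = 75.1875.
Then P_{IronWorks} = 50.5 + (1/3)·75.1875 = 75.5625.
q_{FlexHub} = 243 − 3·75.1875 + 2·75.5625 = 168.5625.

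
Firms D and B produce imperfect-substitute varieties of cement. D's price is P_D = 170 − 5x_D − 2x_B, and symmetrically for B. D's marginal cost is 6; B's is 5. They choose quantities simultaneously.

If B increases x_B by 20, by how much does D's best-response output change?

Firm D's profit: π = x_D(170 − 5x_D − 2x_B) − 6x_D.
∂π/∂x_D = 164 − 10x_D − 2x_B = 0 ⇒ x_D = 16.4 − 0.2x_B.
The reaction-function slope is −0.2, so a 20-unit rise in x_B moves x_D by −0.2 × 20 = −4. D's best response falls — the actions are strategic substitutes.

-4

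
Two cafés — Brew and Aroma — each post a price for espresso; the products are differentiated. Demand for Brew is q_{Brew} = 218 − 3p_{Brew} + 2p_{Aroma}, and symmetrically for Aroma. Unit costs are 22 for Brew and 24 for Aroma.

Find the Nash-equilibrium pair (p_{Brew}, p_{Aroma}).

Brew's profit: π = (p_{Brew} − 22)(218 − 3p_{Brew} + 2p_{Aroma}).
∂π/∂p_{Brew} = 284 − 6p_{Brew} + 2p_{Aroma} = 0 ⇒ p_{Brew} = 142/3 + (1/3)p_{Aroma}.
Similarly p_{Aroma} = 145/3 + (1/3)p_{Brew}.
Solving the two reaction functions simultaneously: (1 − (1/3)(1/3))p_{Brew} = 142/3 + (1/3)·(145/3), so (8/9)p_{Brew} = 571/9 and p_{Brew} = 71.375.
Then p_{Aroma} = 145/3 + (1/3)·71.375 = 72.125.

71.375, 72.125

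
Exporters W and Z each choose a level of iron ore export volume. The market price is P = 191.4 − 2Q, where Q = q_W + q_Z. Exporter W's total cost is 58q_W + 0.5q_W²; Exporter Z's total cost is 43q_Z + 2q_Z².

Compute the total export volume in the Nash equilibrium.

Exporter W's profit: π = q_W(191.4 − 2(q_W + q_Z)) − 58q_W − 0.5q_W².
∂π/∂q_W = 133.4 − 5q_W − 2q_Z = 0, so q_W = 26.68 − 0.4q_Z.
For Z: ∂π/∂q_Z = 148.4 − 8q_Z − 2q_W = 0 ⇒ q_Z = 18.55 − 0.25q_W.
Plugging q_Z into W's best response: q_W = 26.68 − 0.4(18.55 − 0.25q_W) ⇒ 0.9q_W = 19.26, so q_W = 21.4.
Then q_Z = 18.55 − 0.25·21.4 = 13.2.
Total export volume: 21.4 + 13.2 = 34.6.

34.6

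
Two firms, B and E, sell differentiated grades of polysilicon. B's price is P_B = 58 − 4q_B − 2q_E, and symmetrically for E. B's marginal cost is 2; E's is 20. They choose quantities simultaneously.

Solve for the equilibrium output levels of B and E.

Firm B's profit: π = q_B(58 − 4q_B − 2q_E) − 2q_B.
∂π/∂q_B = 56 − 8q_B − 2q_E = 0 ⇒ q_B = 7 − 0.25q_E.
Similarly q_E = 4.75 − 0.25q_B.
Plugging q_E into B's best response: q_B = 7 − 0.25(4.75 − 0.25q_B) ⇒ 0.9375q_B = 5.8125, so q_B = 6.2.
Then q_E = 4.75 − 0.25·6.2 = 3.2.

6.2, 3.2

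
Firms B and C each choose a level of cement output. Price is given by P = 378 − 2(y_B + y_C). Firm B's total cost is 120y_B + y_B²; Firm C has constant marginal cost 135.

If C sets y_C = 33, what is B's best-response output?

Firm B's profit: π = y_B(378 − 2(y_B + y_C)) − 120y_B − y_B².
∂π/∂y_B = 258 − 6y_B − 2y_C = 0, so y_B = 43 − (1/3)y_C.
At y_C = 33: y_B = 43 − (1/3)·33 = 32.

32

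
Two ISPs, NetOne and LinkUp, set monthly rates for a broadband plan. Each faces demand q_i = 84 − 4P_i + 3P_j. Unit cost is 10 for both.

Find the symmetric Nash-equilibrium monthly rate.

24.8

NetOne's profit: π = (P_{NetOne} − 10)(84 − 4P_{NetOne} + 3P_{LinkUp}).
∂π/∂P_{NetOne} = 124 − 8P_{NetOne} + 3P_{LinkUp} = 0 ⇒ P_{NetOne} = 15.5 + 0.375P_{LinkUp}.
The game is symmetric, so in equilibrium P_{LinkUp} = P_{NetOne}: the reaction function gives 0.625P_{NetOne} = 15.5, hence P_{NetOne} = 24.8.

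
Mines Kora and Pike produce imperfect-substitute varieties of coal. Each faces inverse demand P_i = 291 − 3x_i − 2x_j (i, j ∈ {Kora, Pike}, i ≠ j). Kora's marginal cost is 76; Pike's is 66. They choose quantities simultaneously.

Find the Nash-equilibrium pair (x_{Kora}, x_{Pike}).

Mine Kora's profit: π = x_{Kora}(291 − 3x_{Kora} − 2x_{Pike}) − 76x_{Kora}.
∂π/∂x_{Kora} = 215 − 6x_{Kora} − 2x_{Pike} = 0 ⇒ x_{Kora} = 215/6 − (1/3)x_{Pike}.
Similarly x_{Pike} = 37.5 − (1/3)x_{Kora}.
Solving the two reaction functions simultaneously: (1 − (−1/3)(−1/3))x_{Kora} = 215/6 − (1/3)·37.5, so (8/9)x_{Kora} = 70/3 and x_{Kora} = 26.25.
Then x_{Pike} = 37.5 − (1/3)·26.25 = 28.75.

26.25, 28.75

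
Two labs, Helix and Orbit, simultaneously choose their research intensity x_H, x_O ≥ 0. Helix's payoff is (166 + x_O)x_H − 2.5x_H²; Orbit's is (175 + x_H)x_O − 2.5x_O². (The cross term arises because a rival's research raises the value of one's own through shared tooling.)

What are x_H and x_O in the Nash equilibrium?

Expanding Helix's payoff: 166x_H + x_Ox_H − 2.5x_H².
∂π/∂x_H = 166 + x_O − 5x_H = 0, so x_H = 33.2 + 0.2x_O.
Likewise for Orbit: x_O = 35 + 0.2x_H.
Plugging x_O into Helix's best response: x_H = 33.2 + 0.2(35 + 0.2x_H) ⇒ 0.96x_H = 40.2, so x_H = 41.875.
Then x_O = 35 + 0.2·41.875 = 43.375.

41.875, 43.375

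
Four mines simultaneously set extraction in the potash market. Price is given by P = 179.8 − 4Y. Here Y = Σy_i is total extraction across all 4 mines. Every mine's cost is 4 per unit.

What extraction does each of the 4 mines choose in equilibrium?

8.79

A representative mine's profit is π_i = y_i(179.8 − 4Y) − 4y_i, with Y = y_i + Σ_{j≠i} y_j.
First-order condition: 175.8 − 8y_i − 4Σ_{j≠i} y_j = 0.
Imposing symmetry (y_j = y for all j) turns Σ_{j≠i} y_j into 3y, so 175.8 = 20y and y = 8.79.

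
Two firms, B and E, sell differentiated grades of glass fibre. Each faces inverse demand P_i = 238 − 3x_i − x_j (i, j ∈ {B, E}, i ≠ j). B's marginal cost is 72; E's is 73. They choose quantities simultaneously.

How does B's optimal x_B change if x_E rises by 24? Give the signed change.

-4

Firm B's profit: π = x_B(238 − 3x_B − x_E) − 72x_B.
∂π/∂x_B = 166 − 6x_B − x_E = 0 ⇒ x_B = 83/3 − (1/6)x_E.
The reaction-function slope is −1/6, so a 24-unit rise in x_E moves x_B by −1/6 × 24 = −4. B's best response falls — the actions are strategic substitutes.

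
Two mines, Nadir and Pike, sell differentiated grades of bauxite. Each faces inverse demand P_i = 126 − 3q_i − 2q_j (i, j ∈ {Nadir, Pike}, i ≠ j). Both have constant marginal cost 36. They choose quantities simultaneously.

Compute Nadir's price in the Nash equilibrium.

Mine Nadir's profit: π = q_{Nadir}(126 − 3q_{Nadir} − 2q_{Pike}) − 36q_{Nadir}.
∂π/∂q_{Nadir} = 90 − 6q_{Nadir} − 2q_{Pike} = 0 ⇒ q_{Nadir} = 15 − (1/3)q_{Pike}.
Setting q_{Nadir} = q_{Pike} in the reaction function: q_{Nadir} = 15 − (1/3)q_{Nadir}, so q_{Nadir} = 15 / (4/3) = 11.25.
P_{Nadir} = 126 − 3·11.25 − 2·11.25 = 69.75.

69.75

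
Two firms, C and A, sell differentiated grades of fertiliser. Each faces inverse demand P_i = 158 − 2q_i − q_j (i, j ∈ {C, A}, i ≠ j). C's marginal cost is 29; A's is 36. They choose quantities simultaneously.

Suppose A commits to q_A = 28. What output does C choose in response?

Firm C's profit: π = q_C(158 − 2q_C − q_A) − 29q_C.
∂π/∂q_C = 129 − 4q_C − q_A = 0 ⇒ q_C = 32.25 − 0.25q_A.
At q_A = 28: q_C = 32.25 − 0.25·28 = 25.25.

25.25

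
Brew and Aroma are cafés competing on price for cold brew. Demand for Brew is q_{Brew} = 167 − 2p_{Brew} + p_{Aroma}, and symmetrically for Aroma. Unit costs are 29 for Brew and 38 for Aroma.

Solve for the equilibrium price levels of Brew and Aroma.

76.2, 79.8

Brew's profit: π = (p_{Brew} − 29)(167 − 2p_{Brew} + p_{Aroma}).
∂π/∂p_{Brew} = 225 − 4p_{Brew} + p_{Aroma} = 0 ⇒ p_{Brew} = 56.25 + 0.25p_{Aroma}.
Similarly p_{Aroma} = 60.75 + 0.25p_{Brew}.
Substituting the second reaction function into the first: p_{Brew} = 56.25 + 0.25(60.75 + 0.25p_{Brew}), which gives 0.9375p_{Brew} = 71.4375 ⇒ p_{Brew} = 76.2.
Then p_{Aroma} = 60.75 + 0.25·76.2 = 79.8.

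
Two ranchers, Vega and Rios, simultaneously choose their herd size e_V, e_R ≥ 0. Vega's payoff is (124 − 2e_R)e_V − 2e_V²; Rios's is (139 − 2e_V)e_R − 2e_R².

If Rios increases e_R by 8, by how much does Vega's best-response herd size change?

Expanding Vega's payoff: 124e_V − 2e_Re_V − 2e_V².
∂π/∂e_V = 124 − 2e_R − 4e_V = 0, so e_V = 31 − 0.5e_R.
The reaction-function slope is −0.5, so an 8-unit rise in e_R moves e_V by −0.5 × 8 = −4. Vega's best response falls — the actions are strategic substitutes.

-4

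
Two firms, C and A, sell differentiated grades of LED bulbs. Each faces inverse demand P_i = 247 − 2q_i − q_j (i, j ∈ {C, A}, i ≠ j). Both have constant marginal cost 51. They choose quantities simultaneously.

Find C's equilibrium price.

Firm C's profit: π = q_C(247 − 2q_C − q_A) − 51q_C.
∂π/∂q_C = 196 − 4q_C − q_A = 0 ⇒ q_C = 49 − 0.25q_A.
The game is symmetric, so in equilibrium q_A = q_C: the reaction function gives 1.25q_C = 49, hence q_C = 39.2.
P_C = 247 − 2·39.2 − 39.2 = 129.4.

129.4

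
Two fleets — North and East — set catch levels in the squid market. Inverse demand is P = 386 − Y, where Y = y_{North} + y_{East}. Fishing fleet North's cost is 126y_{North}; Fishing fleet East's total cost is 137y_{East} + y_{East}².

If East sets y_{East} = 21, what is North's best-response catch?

Fishing fleet North's profit: π = y_{North}(386 − (y_{North} + y_{East})) − 126y_{North}.
∂π/∂y_{North} = 260 − 2y_{North} − y_{East} = 0, so y_{North} = 130 − 0.5y_{East}.
At y_{East} = 21: y_{North} = 130 − 0.5·21 = 119.5.

119.5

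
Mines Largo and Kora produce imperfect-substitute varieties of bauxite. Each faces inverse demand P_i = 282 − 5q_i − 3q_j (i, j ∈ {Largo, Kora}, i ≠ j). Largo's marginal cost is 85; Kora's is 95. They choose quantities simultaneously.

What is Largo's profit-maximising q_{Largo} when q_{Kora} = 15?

15.2

Mine Largo's profit: π = q_{Largo}(282 − 5q_{Largo} − 3q_{Kora}) − 85q_{Largo}.
∂π/∂q_{Largo} = 197 − 10q_{Largo} − 3q_{Kora} = 0 ⇒ q_{Largo} = 19.7 − 0.3q_{Kora}.
At q_{Kora} = 15: q_{Largo} = 19.7 − 0.3·15 = 15.2.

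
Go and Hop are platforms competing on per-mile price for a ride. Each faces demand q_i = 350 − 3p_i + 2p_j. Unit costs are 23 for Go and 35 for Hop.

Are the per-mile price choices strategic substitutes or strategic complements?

strategic complements

Go's profit: π = (p_{Go} − 23)(350 − 3p_{Go} + 2p_{Hop}).
∂π/∂p_{Go} = 419 − 6p_{Go} + 2p_{Hop} = 0 ⇒ p_{Go} = 419/6 + (1/3)p_{Hop}.
The best-response slope dp_{Go}/dp_{Hop} = 1/3 > 0: the reaction function is upward-sloping, so the choices are strategic complements.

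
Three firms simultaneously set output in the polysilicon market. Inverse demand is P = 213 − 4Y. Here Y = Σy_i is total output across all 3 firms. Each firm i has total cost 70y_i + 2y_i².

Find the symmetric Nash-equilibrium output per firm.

7.15

A representative firm's profit is π_i = y_i(213 − 4Y) − 70y_i − 2y_i², with Y = y_i + Σ_{j≠i} y_j.
First-order condition: 143 − 12y_i − 4Σ_{j≠i} y_j = 0.
Imposing symmetry (y_j = y for all j) turns Σ_{j≠i} y_j into 2y, so 143 = 20y and y = 7.15.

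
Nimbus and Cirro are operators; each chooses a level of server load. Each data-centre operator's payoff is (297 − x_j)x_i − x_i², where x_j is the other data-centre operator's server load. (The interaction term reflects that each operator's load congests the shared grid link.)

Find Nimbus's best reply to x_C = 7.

Nimbus's payoff is (297 − x_C)x_N − x_N².
∂π/∂x_N = 297 − x_C − 2x_N = 0, so x_N = 148.5 − 0.5x_C.
At x_C = 7: x_N = 148.5 − 0.5·7 = 145.

145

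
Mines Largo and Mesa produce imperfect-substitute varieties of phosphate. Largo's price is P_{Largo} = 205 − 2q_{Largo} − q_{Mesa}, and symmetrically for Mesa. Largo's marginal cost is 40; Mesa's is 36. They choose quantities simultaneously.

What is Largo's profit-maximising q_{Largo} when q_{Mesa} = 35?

Mine Largo's profit: π = q_{Largo}(205 − 2q_{Largo} − q_{Mesa}) − 40q_{Largo}.
∂π/∂q_{Largo} = 165 − 4q_{Largo} − q_{Mesa} = 0 ⇒ q_{Largo} = 41.25 − 0.25q_{Mesa}.
At q_{Mesa} = 35: q_{Largo} = 41.25 − 0.25·35 = 32.5.

32.5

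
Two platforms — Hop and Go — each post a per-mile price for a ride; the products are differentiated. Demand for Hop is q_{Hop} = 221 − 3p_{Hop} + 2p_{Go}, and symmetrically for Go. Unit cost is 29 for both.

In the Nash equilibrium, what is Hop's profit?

6912

Hop's profit: π = (p_{Hop} − 29)(221 − 3p_{Hop} + 2p_{Go}).
∂π/∂p_{Hop} = 308 − 6p_{Hop} + 2p_{Go} = 0 ⇒ p_{Hop} = 154/3 + (1/3)p_{Go}.
Setting p_{Hop} = p_{Go} in the reaction function: p_{Hop} = 154/3 + (1/3)p_{Hop}, so p_{Hop} = (154/3) / (2/3) = 77.
q_{Hop} = 221 − 3·77 + 2·77 = 144.
Profit = (77 − 29)·144 = 6912.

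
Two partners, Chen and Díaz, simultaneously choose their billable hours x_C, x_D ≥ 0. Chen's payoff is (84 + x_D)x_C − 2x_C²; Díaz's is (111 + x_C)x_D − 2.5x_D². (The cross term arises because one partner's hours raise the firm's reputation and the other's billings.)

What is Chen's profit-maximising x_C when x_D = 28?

Expanding Chen's payoff: 84x_C + x_Dx_C − 2x_C².
∂π/∂x_C = 84 + x_D − 4x_C = 0, so x_C = 21 + 0.25x_D.
At x_D = 28: x_C = 21 + 0.25·28 = 28.

28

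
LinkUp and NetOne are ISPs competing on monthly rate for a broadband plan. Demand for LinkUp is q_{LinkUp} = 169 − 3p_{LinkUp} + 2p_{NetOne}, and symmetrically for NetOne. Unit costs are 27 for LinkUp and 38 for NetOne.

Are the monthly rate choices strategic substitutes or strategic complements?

LinkUp's profit: π = (p_{LinkUp} − 27)(169 − 3p_{LinkUp} + 2p_{NetOne}).
∂π/∂p_{LinkUp} = 250 − 6p_{LinkUp} + 2p_{NetOne} = 0 ⇒ p_{LinkUp} = 125/3 + (1/3)p_{NetOne}.
The best-response slope dp_{LinkUp}/dp_{NetOne} = 1/3 > 0: the reaction function is upward-sloping, so the choices are strategic complements.

strategic complements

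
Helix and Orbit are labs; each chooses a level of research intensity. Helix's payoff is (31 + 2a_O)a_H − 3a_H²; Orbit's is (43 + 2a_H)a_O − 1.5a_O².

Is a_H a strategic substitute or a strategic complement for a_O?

Expanding Helix's payoff: 31a_H + 2a_Oa_H − 3a_H².
∂π/∂a_H = 31 + 2a_O − 6a_H = 0, so a_H = 31/6 + (1/3)a_O.
The best-response slope da_H/da_O = 1/3 > 0: the reaction function is upward-sloping, so the choices are strategic complements.

strategic complements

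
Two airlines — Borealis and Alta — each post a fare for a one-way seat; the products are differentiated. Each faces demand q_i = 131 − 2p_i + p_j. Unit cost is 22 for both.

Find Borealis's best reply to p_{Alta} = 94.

67.25

Borealis's profit: π = (p_{Borealis} − 22)(131 − 2p_{Borealis} + p_{Alta}).
∂π/∂p_{Borealis} = 175 − 4p_{Borealis} + p_{Alta} = 0 ⇒ p_{Borealis} = 43.75 + 0.25p_{Alta}.
At p_{Alta} = 94: p_{Borealis} = 43.75 + 0.25·94 = 67.25.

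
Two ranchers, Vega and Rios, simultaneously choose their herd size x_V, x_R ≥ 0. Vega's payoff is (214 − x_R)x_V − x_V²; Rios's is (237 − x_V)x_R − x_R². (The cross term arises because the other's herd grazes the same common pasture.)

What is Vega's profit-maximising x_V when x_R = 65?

74.5

Expanding Vega's payoff: 214x_V − x_Rx_V − x_V².
∂π/∂x_V = 214 − x_R − 2x_V = 0, so x_V = 107 − 0.5x_R.
At x_R = 65: x_V = 107 − 0.5·65 = 74.5.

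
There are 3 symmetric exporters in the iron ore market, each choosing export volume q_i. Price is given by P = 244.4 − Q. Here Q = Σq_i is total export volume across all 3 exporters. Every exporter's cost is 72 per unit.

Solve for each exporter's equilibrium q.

43.1

A representative exporter's profit is π_i = q_i(244.4 − Q) − 72q_i, with Q = q_i + Σ_{j≠i} q_j.
First-order condition: 172.4 − 2q_i − Σ_{j≠i} q_j = 0.
In a symmetric equilibrium every exporter chooses the same q, so Σ_{j≠i} q_j = 2q. The condition becomes 172.4 − 4q = 0, giving q = 172.4/4 = 43.1.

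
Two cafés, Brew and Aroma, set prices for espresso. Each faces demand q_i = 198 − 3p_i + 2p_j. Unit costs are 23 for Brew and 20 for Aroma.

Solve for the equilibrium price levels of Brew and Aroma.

Brew's profit: π = (p_{Brew} − 23)(198 − 3p_{Brew} + 2p_{Aroma}).
∂π/∂p_{Brew} = 267 − 6p_{Brew} + 2p_{Aroma} = 0 ⇒ p_{Brew} = 44.5 + (1/3)p_{Aroma}.
Similarly p_{Aroma} = 43 + (1/3)p_{Brew}.
Substituting the second reaction function into the first: p_{Brew} = 44.5 + (1/3)(43 + (1/3)p_{Brew}), which gives (8/9)p_{Brew} = 353/6 ⇒ p_{Brew} = 66.1875.
Then p_{Aroma} = 43 + (1/3)·66.1875 = 65.0625.

66.1875, 65.0625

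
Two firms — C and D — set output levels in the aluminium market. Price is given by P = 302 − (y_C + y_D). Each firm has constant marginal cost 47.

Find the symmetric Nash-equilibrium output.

85

Firm C's profit: π = y_C(302 − (y_C + y_D)) − 47y_C.
∂π/∂y_C = 255 − 2y_C − y_D = 0, so y_C = 127.5 − 0.5y_D.
Setting y_C = y_D in the reaction function: y_C = 127.5 − 0.5y_C, so y_C = 127.5 / 1.5 = 85.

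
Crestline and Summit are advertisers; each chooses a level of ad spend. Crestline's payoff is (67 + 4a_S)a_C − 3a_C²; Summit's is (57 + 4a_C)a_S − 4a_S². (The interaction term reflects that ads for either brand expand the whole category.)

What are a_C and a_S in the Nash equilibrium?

23.875, 19.0625

Expanding Crestline's payoff: 67a_C + 4a_Sa_C − 3a_C².
∂π/∂a_C = 67 + 4a_S − 6a_C = 0, so a_C = 67/6 + (2/3)a_S.
Likewise for Summit: a_S = 7.125 + 0.5a_C.
Solving the two reaction functions simultaneously: (1 − (2/3)(0.5))a_C = 67/6 + (2/3)·7.125, so (2/3)a_C = 191/12 and a_C = 23.875.
Then a_S = 7.125 + 0.5·23.875 = 19.0625.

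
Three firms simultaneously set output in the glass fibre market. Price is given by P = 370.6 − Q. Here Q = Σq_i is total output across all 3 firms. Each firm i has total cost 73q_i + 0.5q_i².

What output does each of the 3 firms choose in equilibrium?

59.52

A representative firm's profit is π_i = q_i(370.6 − Q) − 73q_i − 0.5q_i², with Q = q_i + Σ_{j≠i} q_j.
First-order condition: 297.6 − 3q_i − Σ_{j≠i} q_j = 0.
Imposing symmetry (q_j = q for all j) turns Σ_{j≠i} q_j into 2q, so 297.6 = 5q and q = 59.52.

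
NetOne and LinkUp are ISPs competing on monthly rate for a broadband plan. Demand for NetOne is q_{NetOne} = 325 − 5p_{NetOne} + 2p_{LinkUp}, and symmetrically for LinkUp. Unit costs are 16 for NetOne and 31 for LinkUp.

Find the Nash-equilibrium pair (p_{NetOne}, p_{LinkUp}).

52.1875, 58.4375

NetOne's profit: π = (p_{NetOne} − 16)(325 − 5p_{NetOne} + 2p_{LinkUp}).
∂π/∂p_{NetOne} = 405 − 10p_{NetOne} + 2p_{LinkUp} = 0 ⇒ p_{NetOne} = 40.5 + 0.2p_{LinkUp}.
Similarly p_{LinkUp} = 48 + 0.2p_{NetOne}.
Substituting the second reaction function into the first: p_{NetOne} = 40.5 + 0.2(48 + 0.2p_{NetOne}), which gives 0.96p_{NetOne} = 50.1 ⇒ p_{NetOne} = 52.1875.
Then p_{LinkUp} = 48 + 0.2·52.1875 = 58.4375.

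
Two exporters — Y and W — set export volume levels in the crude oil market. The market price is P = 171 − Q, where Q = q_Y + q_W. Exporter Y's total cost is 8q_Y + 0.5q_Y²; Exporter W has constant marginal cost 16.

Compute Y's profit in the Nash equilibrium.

1754.46

Exporter Y's profit: π = q_Y(171 − (q_Y + q_W)) − 8q_Y − 0.5q_Y².
∂π/∂q_Y = 163 − 3q_Y − q_W = 0, so q_Y = 163/3 − (1/3)q_W.
For W: ∂π/∂q_W = 155 − 2q_W − q_Y = 0 ⇒ q_W = 77.5 − 0.5q_Y.
Substituting the second reaction function into the first: q_Y = 163/3 − (1/3)(77.5 − 0.5q_Y), which gives (5/6)q_Y = 28.5 ⇒ q_Y = 34.2.
Then q_W = 77.5 − 0.5·34.2 = 60.4.
Price P = 171 − 94.6 = 76.4.
Y's profit: (76.4 − 8)·34.2 − 0.5(34.2)² = 1754.46.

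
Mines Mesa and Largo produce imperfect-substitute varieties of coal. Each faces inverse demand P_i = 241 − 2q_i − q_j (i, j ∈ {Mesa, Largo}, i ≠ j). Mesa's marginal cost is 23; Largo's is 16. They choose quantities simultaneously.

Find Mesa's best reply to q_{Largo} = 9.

52.25

Mine Mesa's profit: π = q_{Mesa}(241 − 2q_{Mesa} − q_{Largo}) − 23q_{Mesa}.
∂π/∂q_{Mesa} = 218 − 4q_{Mesa} − q_{Largo} = 0 ⇒ q_{Mesa} = 54.5 − 0.25q_{Largo}.
At q_{Largo} = 9: q_{Mesa} = 54.5 − 0.25·9 = 52.25.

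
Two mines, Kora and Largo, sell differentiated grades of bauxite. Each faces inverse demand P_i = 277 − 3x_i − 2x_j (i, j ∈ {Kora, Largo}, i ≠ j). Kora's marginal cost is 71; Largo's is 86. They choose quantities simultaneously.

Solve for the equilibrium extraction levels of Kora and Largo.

26.6875, 22.9375

Mine Kora's profit: π = x_{Kora}(277 − 3x_{Kora} − 2x_{Largo}) − 71x_{Kora}.
∂π/∂x_{Kora} = 206 − 6x_{Kora} − 2x_{Largo} = 0 ⇒ x_{Kora} = 103/3 − (1/3)x_{Largo}.
Similarly x_{Largo} = 191/6 − (1/3)x_{Kora}.
Substituting the second reaction function into the first: x_{Kora} = 103/3 − (1/3)(191/6 − (1/3)x_{Kora}), which gives (8/9)x_{Kora} = 427/18 ⇒ x_{Kora} = 26.6875.
Then x_{Largo} = 191/6 − (1/3)·26.6875 = 22.9375.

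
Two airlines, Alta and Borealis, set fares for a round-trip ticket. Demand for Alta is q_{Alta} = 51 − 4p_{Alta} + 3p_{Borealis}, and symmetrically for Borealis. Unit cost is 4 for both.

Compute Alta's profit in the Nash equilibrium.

Alta's profit: π = (p_{Alta} − 4)(51 − 4p_{Alta} + 3p_{Borealis}).
∂π/∂p_{Alta} = 67 − 8p_{Alta} + 3p_{Borealis} = 0 ⇒ p_{Alta} = 8.375 + 0.375p_{Borealis}.
Setting p_{Alta} = p_{Borealis} in the reaction function: p_{Alta} = 8.375 + 0.375p_{Alta}, so p_{Alta} = 8.375 / 0.625 = 13.4.
q_{Alta} = 51 − 4·13.4 + 3·13.4 = 37.6.
Profit = (13.4 − 4)·37.6 = 353.44.

353.44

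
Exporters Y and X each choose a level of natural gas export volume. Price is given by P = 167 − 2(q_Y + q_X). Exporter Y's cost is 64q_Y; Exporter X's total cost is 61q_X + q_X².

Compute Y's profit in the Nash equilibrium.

824.18

Exporter Y's profit: π = q_Y(167 − 2(q_Y + q_X)) − 64q_Y.
∂π/∂q_Y = 103 − 4q_Y − 2q_X = 0, so q_Y = 25.75 − 0.5q_X.
For X: ∂π/∂q_X = 106 − 6q_X − 2q_Y = 0 ⇒ q_X = 53/3 − (1/3)q_Y.
Solving the two reaction functions simultaneously: (1 − (−0.5)(−1/3))q_Y = 25.75 − 0.5·(53/3), so (5/6)q_Y = 203/12 and q_Y = 20.3.
Then q_X = 53/3 − (1/3)·20.3 = 10.9.
Price P = 167 − 2·31.2 = 104.6.
Y's profit: (104.6 − 64)·20.3 = 824.18.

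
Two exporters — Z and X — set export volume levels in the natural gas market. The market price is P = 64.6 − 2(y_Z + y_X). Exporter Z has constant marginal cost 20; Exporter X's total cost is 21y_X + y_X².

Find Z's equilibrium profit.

162.7208

Exporter Z's profit: π = y_Z(64.6 − 2(y_Z + y_X)) − 20y_Z.
∂π/∂y_Z = 44.6 − 4y_Z − 2y_X = 0, so y_Z = 11.15 − 0.5y_X.
For X: ∂π/∂y_X = 43.6 − 6y_X − 2y_Z = 0 ⇒ y_X = 109/15 − (1/3)y_Z.
Solving the two reaction functions simultaneously: (1 − (−0.5)(−1/3))y_Z = 11.15 − 0.5·(109/15), so (5/6)y_Z = 451/60 and y_Z = 9.02.
Then y_X = 109/15 − (1/3)·9.02 = 4.26.
Price P = 64.6 − 2·13.28 = 38.04.
Z's profit: (38.04 − 20)·9.02 = 162.7208.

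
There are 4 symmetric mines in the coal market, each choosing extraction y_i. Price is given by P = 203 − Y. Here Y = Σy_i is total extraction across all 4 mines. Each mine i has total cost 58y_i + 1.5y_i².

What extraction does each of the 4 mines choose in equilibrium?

18.125

A representative mine's profit is π_i = y_i(203 − Y) − 58y_i − 1.5y_i², with Y = y_i + Σ_{j≠i} y_j.
First-order condition: 145 − 5y_i − Σ_{j≠i} y_j = 0.
In a symmetric equilibrium every mine chooses the same y, so Σ_{j≠i} y_j = 3y. The condition becomes 145 − 8y = 0, giving y = 145/8 = 18.125.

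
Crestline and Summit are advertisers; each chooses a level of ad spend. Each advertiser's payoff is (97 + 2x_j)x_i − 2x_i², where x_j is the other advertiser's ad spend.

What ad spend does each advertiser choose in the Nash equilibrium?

Crestline's payoff is (97 + 2x_S)x_C − 2x_C².
∂π/∂x_C = 97 + 2x_S − 4x_C = 0, so x_C = 24.25 + 0.5x_S.
Setting x_C = x_S in the reaction function: x_C = 24.25 + 0.5x_C, so x_C = 24.25 / 0.5 = 48.5.

48.5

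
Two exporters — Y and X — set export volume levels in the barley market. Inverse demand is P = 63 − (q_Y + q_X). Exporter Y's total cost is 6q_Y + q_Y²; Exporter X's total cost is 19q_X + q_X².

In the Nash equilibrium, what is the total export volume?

Exporter Y's profit: π = q_Y(63 − (q_Y + q_X)) − 6q_Y − q_Y².
∂π/∂q_Y = 57 − 4q_Y − q_X = 0, so q_Y = 14.25 − 0.25q_X.
By the same steps for X: q_X = 11 − 0.25q_Y.
Solving the two reaction functions simultaneously: (1 − (−0.25)(−0.25))q_Y = 14.25 − 0.25·11, so 0.9375q_Y = 11.5 and q_Y = 184/15.
Then q_X = 11 − 0.25·(184/15) = 119/15.
Total export volume: 184/15 + 119/15 = 20.2.

20.2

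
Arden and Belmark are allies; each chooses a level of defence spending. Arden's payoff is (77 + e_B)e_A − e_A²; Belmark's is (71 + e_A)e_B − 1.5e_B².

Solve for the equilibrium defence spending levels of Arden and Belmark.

60.4, 43.8

Expanding Arden's payoff: 77e_A + e_Be_A − e_A².
∂π/∂e_A = 77 + e_B − 2e_A = 0, so e_A = 38.5 + 0.5e_B.
Likewise for Belmark: e_B = 71/3 + (1/3)e_A.
Solving the two reaction functions simultaneously: (1 − (0.5)(1/3))e_A = 38.5 + 0.5·(71/3), so (5/6)e_A = 151/3 and e_A = 60.4.
Then e_B = 71/3 + (1/3)·60.4 = 43.8.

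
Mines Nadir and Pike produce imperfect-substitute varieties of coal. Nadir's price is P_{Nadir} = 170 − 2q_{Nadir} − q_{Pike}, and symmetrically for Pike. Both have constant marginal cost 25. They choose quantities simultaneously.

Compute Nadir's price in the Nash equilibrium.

83

Mine Nadir's profit: π = q_{Nadir}(170 − 2q_{Nadir} − q_{Pike}) − 25q_{Nadir}.
∂π/∂q_{Nadir} = 145 − 4q_{Nadir} − q_{Pike} = 0 ⇒ q_{Nadir} = 36.25 − 0.25q_{Pike}.
Setting q_{Nadir} = q_{Pike} in the reaction function: q_{Nadir} = 36.25 − 0.25q_{Nadir}, so q_{Nadir} = 36.25 / 1.25 = 29.
P_{Nadir} = 170 − 2·29 − 29 = 83.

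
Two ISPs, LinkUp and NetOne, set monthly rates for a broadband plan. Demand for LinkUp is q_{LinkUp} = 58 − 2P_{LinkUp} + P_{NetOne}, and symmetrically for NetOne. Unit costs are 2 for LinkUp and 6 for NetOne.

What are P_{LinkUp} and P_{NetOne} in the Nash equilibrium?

LinkUp's profit: π = (P_{LinkUp} − 2)(58 − 2P_{LinkUp} + P_{NetOne}).
∂π/∂P_{LinkUp} = 62 − 4P_{LinkUp} + P_{NetOne} = 0 ⇒ P_{LinkUp} = 15.5 + 0.25P_{NetOne}.
Similarly P_{NetOne} = 17.5 + 0.25P_{LinkUp}.
Plugging P_{NetOne} into LinkUp's best response: P_{LinkUp} = 15.5 + 0.25(17.5 + 0.25P_{LinkUp}) ⇒ 0.9375P_{LinkUp} = 19.875, so P_{LinkUp} = 21.2.
Then P_{NetOne} = 17.5 + 0.25·21.2 = 22.8.

21.2, 22.8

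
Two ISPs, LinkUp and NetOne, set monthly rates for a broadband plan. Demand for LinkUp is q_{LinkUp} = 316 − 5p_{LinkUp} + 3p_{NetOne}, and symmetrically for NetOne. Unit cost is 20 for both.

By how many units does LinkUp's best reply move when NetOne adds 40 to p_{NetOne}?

LinkUp's profit: π = (p_{LinkUp} − 20)(316 − 5p_{LinkUp} + 3p_{NetOne}).
∂π/∂p_{LinkUp} = 416 − 10p_{LinkUp} + 3p_{NetOne} = 0 ⇒ p_{LinkUp} = 41.6 + 0.3p_{NetOne}.
The reaction-function slope is 0.3, so a 40-unit rise in p_{NetOne} moves p_{LinkUp} by 0.3 × 40 = 12. LinkUp's best response rises — the actions are strategic complements.

12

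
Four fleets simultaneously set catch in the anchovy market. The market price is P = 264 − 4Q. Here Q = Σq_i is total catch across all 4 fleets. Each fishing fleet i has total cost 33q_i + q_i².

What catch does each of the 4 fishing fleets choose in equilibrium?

10.5

A representative fishing fleet's profit is π_i = q_i(264 − 4Q) − 33q_i − q_i², with Q = q_i + Σ_{j≠i} q_j.
First-order condition: 231 − 10q_i − 4Σ_{j≠i} q_j = 0.
With identical fishing fleets, set every q_j = q: then 231 − 10q − 12q = 0, i.e. q = 231/22 = 10.5.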